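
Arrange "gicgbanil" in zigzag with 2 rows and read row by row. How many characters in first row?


Zigzag "gicgbanil" into 2 rows:
Placing characters:
  'g' => row 0
  'i' => row 1
  'c' => row 0
  'g' => row 1
  'b' => row 0
  'a' => row 1
  'n' => row 0
  'i' => row 1
  'l' => row 0
Rows:
  Row 0: "gcbnl"
  Row 1: "igai"
First row length: 5

5


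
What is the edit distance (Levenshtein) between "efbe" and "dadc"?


Computing edit distance: "efbe" -> "dadc"
DP table:
           d    a    d    c
      0    1    2    3    4
  e   1    1    2    3    4
  f   2    2    2    3    4
  b   3    3    3    3    4
  e   4    4    4    4    4
Edit distance = dp[4][4] = 4

4


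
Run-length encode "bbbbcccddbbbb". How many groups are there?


Input: bbbbcccddbbbb
Scanning for consecutive runs:
  Group 1: 'b' x 4 (positions 0-3)
  Group 2: 'c' x 3 (positions 4-6)
  Group 3: 'd' x 2 (positions 7-8)
  Group 4: 'b' x 4 (positions 9-12)
Total groups: 4

4


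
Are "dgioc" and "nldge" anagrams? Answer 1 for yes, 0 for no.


Strings: "dgioc", "nldge"
Sorted first:  cdgio
Sorted second: degln
Differ at position 0: 'c' vs 'd' => not anagrams

0


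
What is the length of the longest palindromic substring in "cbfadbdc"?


Input: "cbfadbdc"
Checking substrings for palindromes:
  [4:7] "dbd" (len 3) => palindrome
Longest palindromic substring: "dbd" with length 3

3


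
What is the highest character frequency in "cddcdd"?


Input: cddcdd
Character counts:
  'c': 2
  'd': 4
Maximum frequency: 4

4


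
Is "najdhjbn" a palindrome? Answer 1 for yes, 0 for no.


Input: najdhjbn
Reversed: nbjhdjan
  Compare pos 0 ('n') with pos 7 ('n'): match
  Compare pos 1 ('a') with pos 6 ('b'): MISMATCH
  Compare pos 2 ('j') with pos 5 ('j'): match
  Compare pos 3 ('d') with pos 4 ('h'): MISMATCH
Result: not a palindrome

0


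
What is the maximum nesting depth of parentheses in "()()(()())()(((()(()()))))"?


Input: "()()(()())()(((()(()()))))"
Tracking depth:
  Position 0 '(': depth becomes 1
  Position 1 ')': depth becomes 0
  Position 2 '(': depth becomes 1
  Position 3 ')': depth becomes 0
  Position 4 '(': depth becomes 1
  Position 5 '(': depth becomes 2
  Position 6 ')': depth becomes 1
  Position 7 '(': depth becomes 2
  Position 8 ')': depth becomes 1
  Position 9 ')': depth becomes 0
  Position 10 '(': depth becomes 1
  Position 11 ')': depth becomes 0
  Position 12 '(': depth becomes 1
  Position 13 '(': depth becomes 2
  Position 14 '(': depth becomes 3
  Position 15 '(': depth becomes 4
  Position 16 ')': depth becomes 3
  Position 17 '(': depth becomes 4
  Position 18 '(': depth becomes 5
  Position 19 ')': depth becomes 4
  Position 20 '(': depth becomes 5
  Position 21 ')': depth becomes 4
  Position 22 ')': depth becomes 3
  Position 23 ')': depth becomes 2
  Position 24 ')': depth becomes 1
  Position 25 ')': depth becomes 0
Maximum depth reached: 5

5


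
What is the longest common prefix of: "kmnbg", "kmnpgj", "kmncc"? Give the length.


Words: kmnbg, kmnpgj, kmncc
  Position 0: all 'k' => match
  Position 1: all 'm' => match
  Position 2: all 'n' => match
  Position 3: ('b', 'p', 'c') => mismatch, stop
LCP = "kmn" (length 3)

3


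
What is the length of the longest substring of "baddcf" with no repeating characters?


Input: "baddcf"
Sliding window (track last position of each char):
  Position 0 ('b'): window [0,0] length 1 -- new best
  Position 1 ('a'): window [0,1] length 2 -- new best
  Position 2 ('d'): window [0,2] length 3 -- new best
  Position 3 ('d'): repeat (last at 2), move window start to 3
  Position 3 ('d'): window [3,3] length 1
  Position 4 ('c'): window [3,4] length 2
  Position 5 ('f'): window [3,5] length 3
Longest substring with no repeats: "bad" with length 3

3


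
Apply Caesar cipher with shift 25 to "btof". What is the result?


Caesar cipher: shift "btof" by 25
  'b' (pos 1) + 25 = pos 0 = 'a'
  't' (pos 19) + 25 = pos 18 = 's'
  'o' (pos 14) + 25 = pos 13 = 'n'
  'f' (pos 5) + 25 = pos 4 = 'e'
Result: asne

asne


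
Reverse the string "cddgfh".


Input: cddgfh
Reading characters right to left:
  Position 5: 'h'
  Position 4: 'f'
  Position 3: 'g'
  Position 2: 'd'
  Position 1: 'd'
  Position 0: 'c'
Reversed: hfgddc

hfgddc


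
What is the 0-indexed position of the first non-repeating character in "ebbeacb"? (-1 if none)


Input: ebbeacb
Character frequencies:
  'a': 1
  'b': 3
  'c': 1
  'e': 2
Scanning left to right for freq == 1:
  Position 0 ('e'): freq=2, skip
  Position 1 ('b'): freq=3, skip
  Position 2 ('b'): freq=3, skip
  Position 3 ('e'): freq=2, skip
  Position 4 ('a'): unique! => answer = 4

4


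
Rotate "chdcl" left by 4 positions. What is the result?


Input: "chdcl", rotate left by 4
First 4 characters: "chdc"
Remaining characters: "l"
Concatenate remaining + first: "l" + "chdc" = "lchdc"

lchdc


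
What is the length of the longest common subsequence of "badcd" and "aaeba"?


LCS of "badcd" and "aaeba"
DP table:
           a    a    e    b    a
      0    0    0    0    0    0
  b   0    0    0    0    1    1
  a   0    1    1    1    1    2
  d   0    1    1    1    1    2
  c   0    1    1    1    1    2
  d   0    1    1    1    1    2
LCS length = dp[5][5] = 2

2


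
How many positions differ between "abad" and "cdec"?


Comparing "abad" and "cdec" position by position:
  Position 0: 'a' vs 'c' => DIFFER
  Position 1: 'b' vs 'd' => DIFFER
  Position 2: 'a' vs 'e' => DIFFER
  Position 3: 'd' vs 'c' => DIFFER
Positions that differ: 4

4


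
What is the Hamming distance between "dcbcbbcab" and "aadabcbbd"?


Comparing "dcbcbbcab" and "aadabcbbd" position by position:
  Position 0: 'd' vs 'a' => differ
  Position 1: 'c' vs 'a' => differ
  Position 2: 'b' vs 'd' => differ
  Position 3: 'c' vs 'a' => differ
  Position 4: 'b' vs 'b' => same
  Position 5: 'b' vs 'c' => differ
  Position 6: 'c' vs 'b' => differ
  Position 7: 'a' vs 'b' => differ
  Position 8: 'b' vs 'd' => differ
Total differences (Hamming distance): 8

8


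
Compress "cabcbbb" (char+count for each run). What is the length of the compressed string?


Input: cabcbbb
Runs:
  'c' x 1 => "c1"
  'a' x 1 => "a1"
  'b' x 1 => "b1"
  'c' x 1 => "c1"
  'b' x 3 => "b3"
Compressed: "c1a1b1c1b3"
Compressed length: 10

10


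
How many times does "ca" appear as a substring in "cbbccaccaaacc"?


Searching for "ca" in "cbbccaccaaacc"
Scanning each position:
  Position 0: "cb" => no
  Position 1: "bb" => no
  Position 2: "bc" => no
  Position 3: "cc" => no
  Position 4: "ca" => MATCH
  Position 5: "ac" => no
  Position 6: "cc" => no
  Position 7: "ca" => MATCH
  Position 8: "aa" => no
  Position 9: "aa" => no
  Position 10: "ac" => no
  Position 11: "cc" => no
Total occurrences: 2

2


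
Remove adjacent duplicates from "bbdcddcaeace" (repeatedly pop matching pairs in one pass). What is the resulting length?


Input: bbdcddcaeace
Stack-based adjacent duplicate removal:
  Read 'b': push. Stack: b
  Read 'b': matches stack top 'b' => pop. Stack: (empty)
  Read 'd': push. Stack: d
  Read 'c': push. Stack: dc
  Read 'd': push. Stack: dcd
  Read 'd': matches stack top 'd' => pop. Stack: dc
  Read 'c': matches stack top 'c' => pop. Stack: d
  Read 'a': push. Stack: da
  Read 'e': push. Stack: dae
  Read 'a': push. Stack: daea
  Read 'c': push. Stack: daeac
  Read 'e': push. Stack: daeace
Final stack: "daeace" (length 6)

6


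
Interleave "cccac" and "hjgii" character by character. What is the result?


Interleaving "cccac" and "hjgii":
  Position 0: 'c' from first, 'h' from second => "ch"
  Position 1: 'c' from first, 'j' from second => "cj"
  Position 2: 'c' from first, 'g' from second => "cg"
  Position 3: 'a' from first, 'i' from second => "ai"
  Position 4: 'c' from first, 'i' from second => "ci"
Result: chcjcgaici

chcjcgaici


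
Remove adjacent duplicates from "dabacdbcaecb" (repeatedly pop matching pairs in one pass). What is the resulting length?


Input: dabacdbcaecb
Stack-based adjacent duplicate removal:
  Read 'd': push. Stack: d
  Read 'a': push. Stack: da
  Read 'b': push. Stack: dab
  Read 'a': push. Stack: daba
  Read 'c': push. Stack: dabac
  Read 'd': push. Stack: dabacd
  Read 'b': push. Stack: dabacdb
  Read 'c': push. Stack: dabacdbc
  Read 'a': push. Stack: dabacdbca
  Read 'e': push. Stack: dabacdbcae
  Read 'c': push. Stack: dabacdbcaec
  Read 'b': push. Stack: dabacdbcaecb
Final stack: "dabacdbcaecb" (length 12)

12


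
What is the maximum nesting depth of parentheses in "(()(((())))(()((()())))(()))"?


Input: "(()(((())))(()((()())))(()))"
Tracking depth:
  Position 0 '(': depth becomes 1
  Position 1 '(': depth becomes 2
  Position 2 ')': depth becomes 1
  Position 3 '(': depth becomes 2
  Position 4 '(': depth becomes 3
  Position 5 '(': depth becomes 4
  Position 6 '(': depth becomes 5
  Position 7 ')': depth becomes 4
  Position 8 ')': depth becomes 3
  Position 9 ')': depth becomes 2
  Position 10 ')': depth becomes 1
  Position 11 '(': depth becomes 2
  Position 12 '(': depth becomes 3
  Position 13 ')': depth becomes 2
  Position 14 '(': depth becomes 3
  Position 15 '(': depth becomes 4
  Position 16 '(': depth becomes 5
  Position 17 ')': depth becomes 4
  Position 18 '(': depth becomes 5
  Position 19 ')': depth becomes 4
  Position 20 ')': depth becomes 3
  Position 21 ')': depth becomes 2
  Position 22 ')': depth becomes 1
  Position 23 '(': depth becomes 2
  Position 24 '(': depth becomes 3
  Position 25 ')': depth becomes 2
  Position 26 ')': depth becomes 1
  Position 27 ')': depth becomes 0
Maximum depth reached: 5

5


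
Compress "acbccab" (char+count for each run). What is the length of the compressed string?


Input: acbccab
Runs:
  'a' x 1 => "a1"
  'c' x 1 => "c1"
  'b' x 1 => "b1"
  'c' x 2 => "c2"
  'a' x 1 => "a1"
  'b' x 1 => "b1"
Compressed: "a1c1b1c2a1b1"
Compressed length: 12

12


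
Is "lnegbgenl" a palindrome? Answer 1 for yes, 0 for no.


Input: lnegbgenl
Reversed: lnegbgenl
  Compare pos 0 ('l') with pos 8 ('l'): match
  Compare pos 1 ('n') with pos 7 ('n'): match
  Compare pos 2 ('e') with pos 6 ('e'): match
  Compare pos 3 ('g') with pos 5 ('g'): match
Result: palindrome

1


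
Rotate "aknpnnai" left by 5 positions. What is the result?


Input: "aknpnnai", rotate left by 5
First 5 characters: "aknpn"
Remaining characters: "nai"
Concatenate remaining + first: "nai" + "aknpn" = "naiaknpn"

naiaknpn


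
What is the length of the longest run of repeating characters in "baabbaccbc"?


Input: "baabbaccbc"
Scanning for longest run:
  Position 1 ('a'): new char, reset run to 1
  Position 2 ('a'): continues run of 'a', length=2
  Position 3 ('b'): new char, reset run to 1
  Position 4 ('b'): continues run of 'b', length=2
  Position 5 ('a'): new char, reset run to 1
  Position 6 ('c'): new char, reset run to 1
  Position 7 ('c'): continues run of 'c', length=2
  Position 8 ('b'): new char, reset run to 1
  Position 9 ('c'): new char, reset run to 1
Longest run: 'a' with length 2

2


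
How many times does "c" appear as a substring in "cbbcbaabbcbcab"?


Searching for "c" in "cbbcbaabbcbcab"
Scanning each position:
  Position 0: "c" => MATCH
  Position 1: "b" => no
  Position 2: "b" => no
  Position 3: "c" => MATCH
  Position 4: "b" => no
  Position 5: "a" => no
  Position 6: "a" => no
  Position 7: "b" => no
  Position 8: "b" => no
  Position 9: "c" => MATCH
  Position 10: "b" => no
  Position 11: "c" => MATCH
  Position 12: "a" => no
  Position 13: "b" => no
Total occurrences: 4

4


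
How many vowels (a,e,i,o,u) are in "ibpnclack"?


Input: ibpnclack
Checking each character:
  'i' at position 0: vowel (running total: 1)
  'b' at position 1: consonant
  'p' at position 2: consonant
  'n' at position 3: consonant
  'c' at position 4: consonant
  'l' at position 5: consonant
  'a' at position 6: vowel (running total: 2)
  'c' at position 7: consonant
  'k' at position 8: consonant
Total vowels: 2

2


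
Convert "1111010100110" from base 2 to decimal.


Input: "1111010100110" in base 2
Positional expansion:
  Digit '1' (value 1) x 2^12 = 4096
  Digit '1' (value 1) x 2^11 = 2048
  Digit '1' (value 1) x 2^10 = 1024
  Digit '1' (value 1) x 2^9 = 512
  Digit '0' (value 0) x 2^8 = 0
  Digit '1' (value 1) x 2^7 = 128
  Digit '0' (value 0) x 2^6 = 0
  Digit '1' (value 1) x 2^5 = 32
  Digit '0' (value 0) x 2^4 = 0
  Digit '0' (value 0) x 2^3 = 0
  Digit '1' (value 1) x 2^2 = 4
  Digit '1' (value 1) x 2^1 = 2
  Digit '0' (value 0) x 2^0 = 0
Sum = 7846

7846


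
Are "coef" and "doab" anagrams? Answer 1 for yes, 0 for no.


Strings: "coef", "doab"
Sorted first:  cefo
Sorted second: abdo
Differ at position 0: 'c' vs 'a' => not anagrams

0


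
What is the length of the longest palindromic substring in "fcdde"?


Input: "fcdde"
Checking substrings for palindromes:
  [2:4] "dd" (len 2) => palindrome
Longest palindromic substring: "dd" with length 2

2


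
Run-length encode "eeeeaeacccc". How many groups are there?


Input: eeeeaeacccc
Scanning for consecutive runs:
  Group 1: 'e' x 4 (positions 0-3)
  Group 2: 'a' x 1 (positions 4-4)
  Group 3: 'e' x 1 (positions 5-5)
  Group 4: 'a' x 1 (positions 6-6)
  Group 5: 'c' x 4 (positions 7-10)
Total groups: 5

5


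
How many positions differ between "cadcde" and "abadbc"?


Comparing "cadcde" and "abadbc" position by position:
  Position 0: 'c' vs 'a' => DIFFER
  Position 1: 'a' vs 'b' => DIFFER
  Position 2: 'd' vs 'a' => DIFFER
  Position 3: 'c' vs 'd' => DIFFER
  Position 4: 'd' vs 'b' => DIFFER
  Position 5: 'e' vs 'c' => DIFFER
Positions that differ: 6

6


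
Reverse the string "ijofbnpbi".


Input: ijofbnpbi
Reading characters right to left:
  Position 8: 'i'
  Position 7: 'b'
  Position 6: 'p'
  Position 5: 'n'
  Position 4: 'b'
  Position 3: 'f'
  Position 2: 'o'
  Position 1: 'j'
  Position 0: 'i'
Reversed: ibpnbfoji

ibpnbfoji


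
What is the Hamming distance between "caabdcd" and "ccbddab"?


Comparing "caabdcd" and "ccbddab" position by position:
  Position 0: 'c' vs 'c' => same
  Position 1: 'a' vs 'c' => differ
  Position 2: 'a' vs 'b' => differ
  Position 3: 'b' vs 'd' => differ
  Position 4: 'd' vs 'd' => same
  Position 5: 'c' vs 'a' => differ
  Position 6: 'd' vs 'b' => differ
Total differences (Hamming distance): 5

5


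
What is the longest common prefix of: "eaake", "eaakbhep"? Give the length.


Words: eaake, eaakbhep
  Position 0: all 'e' => match
  Position 1: all 'a' => match
  Position 2: all 'a' => match
  Position 3: all 'k' => match
  Position 4: ('e', 'b') => mismatch, stop
LCP = "eaak" (length 4)

4


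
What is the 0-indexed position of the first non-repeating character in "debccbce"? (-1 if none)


Input: debccbce
Character frequencies:
  'b': 2
  'c': 3
  'd': 1
  'e': 2
Scanning left to right for freq == 1:
  Position 0 ('d'): unique! => answer = 0

0


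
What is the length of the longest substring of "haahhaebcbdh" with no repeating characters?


Input: "haahhaebcbdh"
Sliding window (track last position of each char):
  Position 0 ('h'): window [0,0] length 1 -- new best
  Position 1 ('a'): window [0,1] length 2 -- new best
  Position 2 ('a'): repeat (last at 1), move window start to 2
  Position 2 ('a'): window [2,2] length 1
  Position 3 ('h'): window [2,3] length 2
  Position 4 ('h'): repeat (last at 3), move window start to 4
  Position 4 ('h'): window [4,4] length 1
  Position 5 ('a'): window [4,5] length 2
  Position 6 ('e'): window [4,6] length 3 -- new best
  Position 7 ('b'): window [4,7] length 4 -- new best
  Position 8 ('c'): window [4,8] length 5 -- new best
  Position 9 ('b'): repeat (last at 7), move window start to 8
  Position 9 ('b'): window [8,9] length 2
  Position 10 ('d'): window [8,10] length 3
  Position 11 ('h'): window [8,11] length 4
Longest substring with no repeats: "haebc" with length 5

5


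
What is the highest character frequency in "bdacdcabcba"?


Input: bdacdcabcba
Character counts:
  'a': 3
  'b': 3
  'c': 3
  'd': 2
Maximum frequency: 3

3


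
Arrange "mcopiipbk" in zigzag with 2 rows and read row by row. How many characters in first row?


Zigzag "mcopiipbk" into 2 rows:
Placing characters:
  'm' => row 0
  'c' => row 1
  'o' => row 0
  'p' => row 1
  'i' => row 0
  'i' => row 1
  'p' => row 0
  'b' => row 1
  'k' => row 0
Rows:
  Row 0: "moipk"
  Row 1: "cpib"
First row length: 5

5


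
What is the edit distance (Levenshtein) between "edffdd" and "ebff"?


Computing edit distance: "edffdd" -> "ebff"
DP table:
           e    b    f    f
      0    1    2    3    4
  e   1    0    1    2    3
  d   2    1    1    2    3
  f   3    2    2    1    2
  f   4    3    3    2    1
  d   5    4    4    3    2
  d   6    5    5    4    3
Edit distance = dp[6][4] = 3

3


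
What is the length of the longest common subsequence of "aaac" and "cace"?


LCS of "aaac" and "cace"
DP table:
           c    a    c    e
      0    0    0    0    0
  a   0    0    1    1    1
  a   0    0    1    1    1
  a   0    0    1    1    1
  c   0    1    1    2    2
LCS length = dp[4][4] = 2

2


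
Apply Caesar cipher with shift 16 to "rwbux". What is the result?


Caesar cipher: shift "rwbux" by 16
  'r' (pos 17) + 16 = pos 7 = 'h'
  'w' (pos 22) + 16 = pos 12 = 'm'
  'b' (pos 1) + 16 = pos 17 = 'r'
  'u' (pos 20) + 16 = pos 10 = 'k'
  'x' (pos 23) + 16 = pos 13 = 'n'
Result: hmrkn

hmrkn


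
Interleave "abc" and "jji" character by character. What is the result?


Interleaving "abc" and "jji":
  Position 0: 'a' from first, 'j' from second => "aj"
  Position 1: 'b' from first, 'j' from second => "bj"
  Position 2: 'c' from first, 'i' from second => "ci"
Result: ajbjci

ajbjci


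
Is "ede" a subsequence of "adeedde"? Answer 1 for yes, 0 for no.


Check if "ede" is a subsequence of "adeedde"
Greedy scan:
  Position 0 ('a'): no match needed
  Position 1 ('d'): no match needed
  Position 2 ('e'): matches sub[0] = 'e'
  Position 3 ('e'): no match needed
  Position 4 ('d'): matches sub[1] = 'd'
  Position 5 ('d'): no match needed
  Position 6 ('e'): matches sub[2] = 'e'
All 3 characters matched => is a subsequence

1


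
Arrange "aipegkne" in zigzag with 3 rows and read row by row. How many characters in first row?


Zigzag "aipegkne" into 3 rows:
Placing characters:
  'a' => row 0
  'i' => row 1
  'p' => row 2
  'e' => row 1
  'g' => row 0
  'k' => row 1
  'n' => row 2
  'e' => row 1
Rows:
  Row 0: "ag"
  Row 1: "ieke"
  Row 2: "pn"
First row length: 2

2


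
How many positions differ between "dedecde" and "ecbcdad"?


Comparing "dedecde" and "ecbcdad" position by position:
  Position 0: 'd' vs 'e' => DIFFER
  Position 1: 'e' vs 'c' => DIFFER
  Position 2: 'd' vs 'b' => DIFFER
  Position 3: 'e' vs 'c' => DIFFER
  Position 4: 'c' vs 'd' => DIFFER
  Position 5: 'd' vs 'a' => DIFFER
  Position 6: 'e' vs 'd' => DIFFER
Positions that differ: 7

7


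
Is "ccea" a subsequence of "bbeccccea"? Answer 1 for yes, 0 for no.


Check if "ccea" is a subsequence of "bbeccccea"
Greedy scan:
  Position 0 ('b'): no match needed
  Position 1 ('b'): no match needed
  Position 2 ('e'): no match needed
  Position 3 ('c'): matches sub[0] = 'c'
  Position 4 ('c'): matches sub[1] = 'c'
  Position 5 ('c'): no match needed
  Position 6 ('c'): no match needed
  Position 7 ('e'): matches sub[2] = 'e'
  Position 8 ('a'): matches sub[3] = 'a'
All 4 characters matched => is a subsequence

1


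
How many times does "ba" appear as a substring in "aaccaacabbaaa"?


Searching for "ba" in "aaccaacabbaaa"
Scanning each position:
  Position 0: "aa" => no
  Position 1: "ac" => no
  Position 2: "cc" => no
  Position 3: "ca" => no
  Position 4: "aa" => no
  Position 5: "ac" => no
  Position 6: "ca" => no
  Position 7: "ab" => no
  Position 8: "bb" => no
  Position 9: "ba" => MATCH
  Position 10: "aa" => no
  Position 11: "aa" => no
Total occurrences: 1

1


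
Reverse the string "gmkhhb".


Input: gmkhhb
Reading characters right to left:
  Position 5: 'b'
  Position 4: 'h'
  Position 3: 'h'
  Position 2: 'k'
  Position 1: 'm'
  Position 0: 'g'
Reversed: bhhkmg

bhhkmg


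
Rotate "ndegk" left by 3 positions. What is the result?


Input: "ndegk", rotate left by 3
First 3 characters: "nde"
Remaining characters: "gk"
Concatenate remaining + first: "gk" + "nde" = "gknde"

gknde


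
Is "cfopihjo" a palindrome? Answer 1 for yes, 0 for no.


Input: cfopihjo
Reversed: ojhipofc
  Compare pos 0 ('c') with pos 7 ('o'): MISMATCH
  Compare pos 1 ('f') with pos 6 ('j'): MISMATCH
  Compare pos 2 ('o') with pos 5 ('h'): MISMATCH
  Compare pos 3 ('p') with pos 4 ('i'): MISMATCH
Result: not a palindrome

0


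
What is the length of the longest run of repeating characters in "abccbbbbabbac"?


Input: "abccbbbbabbac"
Scanning for longest run:
  Position 1 ('b'): new char, reset run to 1
  Position 2 ('c'): new char, reset run to 1
  Position 3 ('c'): continues run of 'c', length=2
  Position 4 ('b'): new char, reset run to 1
  Position 5 ('b'): continues run of 'b', length=2
  Position 6 ('b'): continues run of 'b', length=3
  Position 7 ('b'): continues run of 'b', length=4
  Position 8 ('a'): new char, reset run to 1
  Position 9 ('b'): new char, reset run to 1
  Position 10 ('b'): continues run of 'b', length=2
  Position 11 ('a'): new char, reset run to 1
  Position 12 ('c'): new char, reset run to 1
Longest run: 'b' with length 4

4


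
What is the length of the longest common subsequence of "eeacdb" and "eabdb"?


LCS of "eeacdb" and "eabdb"
DP table:
           e    a    b    d    b
      0    0    0    0    0    0
  e   0    1    1    1    1    1
  e   0    1    1    1    1    1
  a   0    1    2    2    2    2
  c   0    1    2    2    2    2
  d   0    1    2    2    3    3
  b   0    1    2    3    3    4
LCS length = dp[6][5] = 4

4


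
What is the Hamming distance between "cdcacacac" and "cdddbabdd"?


Comparing "cdcacacac" and "cdddbabdd" position by position:
  Position 0: 'c' vs 'c' => same
  Position 1: 'd' vs 'd' => same
  Position 2: 'c' vs 'd' => differ
  Position 3: 'a' vs 'd' => differ
  Position 4: 'c' vs 'b' => differ
  Position 5: 'a' vs 'a' => same
  Position 6: 'c' vs 'b' => differ
  Position 7: 'a' vs 'd' => differ
  Position 8: 'c' vs 'd' => differ
Total differences (Hamming distance): 6

6


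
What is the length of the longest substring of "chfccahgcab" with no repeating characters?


Input: "chfccahgcab"
Sliding window (track last position of each char):
  Position 0 ('c'): window [0,0] length 1 -- new best
  Position 1 ('h'): window [0,1] length 2 -- new best
  Position 2 ('f'): window [0,2] length 3 -- new best
  Position 3 ('c'): repeat (last at 0), move window start to 1
  Position 3 ('c'): window [1,3] length 3
  Position 4 ('c'): repeat (last at 3), move window start to 4
  Position 4 ('c'): window [4,4] length 1
  Position 5 ('a'): window [4,5] length 2
  Position 6 ('h'): window [4,6] length 3
  Position 7 ('g'): window [4,7] length 4 -- new best
  Position 8 ('c'): repeat (last at 4), move window start to 5
  Position 8 ('c'): window [5,8] length 4
  Position 9 ('a'): repeat (last at 5), move window start to 6
  Position 9 ('a'): window [6,9] length 4
  Position 10 ('b'): window [6,10] length 5 -- new best
Longest substring with no repeats: "hgcab" with length 5

5


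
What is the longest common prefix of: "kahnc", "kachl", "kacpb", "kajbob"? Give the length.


Words: kahnc, kachl, kacpb, kajbob
  Position 0: all 'k' => match
  Position 1: all 'a' => match
  Position 2: ('h', 'c', 'c', 'j') => mismatch, stop
LCP = "ka" (length 2)

2


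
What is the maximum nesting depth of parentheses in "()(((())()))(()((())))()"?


Input: "()(((())()))(()((())))()"
Tracking depth:
  Position 0 '(': depth becomes 1
  Position 1 ')': depth becomes 0
  Position 2 '(': depth becomes 1
  Position 3 '(': depth becomes 2
  Position 4 '(': depth becomes 3
  Position 5 '(': depth becomes 4
  Position 6 ')': depth becomes 3
  Position 7 ')': depth becomes 2
  Position 8 '(': depth becomes 3
  Position 9 ')': depth becomes 2
  Position 10 ')': depth becomes 1
  Position 11 ')': depth becomes 0
  Position 12 '(': depth becomes 1
  Position 13 '(': depth becomes 2
  Position 14 ')': depth becomes 1
  Position 15 '(': depth becomes 2
  Position 16 '(': depth becomes 3
  Position 17 '(': depth becomes 4
  Position 18 ')': depth becomes 3
  Position 19 ')': depth becomes 2
  Position 20 ')': depth becomes 1
  Position 21 ')': depth becomes 0
  Position 22 '(': depth becomes 1
  Position 23 ')': depth becomes 0
Maximum depth reached: 4

4


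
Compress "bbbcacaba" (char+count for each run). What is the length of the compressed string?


Input: bbbcacaba
Runs:
  'b' x 3 => "b3"
  'c' x 1 => "c1"
  'a' x 1 => "a1"
  'c' x 1 => "c1"
  'a' x 1 => "a1"
  'b' x 1 => "b1"
  'a' x 1 => "a1"
Compressed: "b3c1a1c1a1b1a1"
Compressed length: 14

14


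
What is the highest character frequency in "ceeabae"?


Input: ceeabae
Character counts:
  'a': 2
  'b': 1
  'c': 1
  'e': 3
Maximum frequency: 3

3


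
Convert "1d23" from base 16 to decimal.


Input: "1d23" in base 16
Positional expansion:
  Digit '1' (value 1) x 16^3 = 4096
  Digit 'd' (value 13) x 16^2 = 3328
  Digit '2' (value 2) x 16^1 = 32
  Digit '3' (value 3) x 16^0 = 3
Sum = 7459

7459


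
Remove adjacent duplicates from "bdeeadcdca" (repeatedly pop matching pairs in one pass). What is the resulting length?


Input: bdeeadcdca
Stack-based adjacent duplicate removal:
  Read 'b': push. Stack: b
  Read 'd': push. Stack: bd
  Read 'e': push. Stack: bde
  Read 'e': matches stack top 'e' => pop. Stack: bd
  Read 'a': push. Stack: bda
  Read 'd': push. Stack: bdad
  Read 'c': push. Stack: bdadc
  Read 'd': push. Stack: bdadcd
  Read 'c': push. Stack: bdadcdc
  Read 'a': push. Stack: bdadcdca
Final stack: "bdadcdca" (length 8)

8


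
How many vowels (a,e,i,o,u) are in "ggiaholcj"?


Input: ggiaholcj
Checking each character:
  'g' at position 0: consonant
  'g' at position 1: consonant
  'i' at position 2: vowel (running total: 1)
  'a' at position 3: vowel (running total: 2)
  'h' at position 4: consonant
  'o' at position 5: vowel (running total: 3)
  'l' at position 6: consonant
  'c' at position 7: consonant
  'j' at position 8: consonant
Total vowels: 3

3


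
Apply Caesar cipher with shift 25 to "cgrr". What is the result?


Caesar cipher: shift "cgrr" by 25
  'c' (pos 2) + 25 = pos 1 = 'b'
  'g' (pos 6) + 25 = pos 5 = 'f'
  'r' (pos 17) + 25 = pos 16 = 'q'
  'r' (pos 17) + 25 = pos 16 = 'q'
Result: bfqq

bfqq


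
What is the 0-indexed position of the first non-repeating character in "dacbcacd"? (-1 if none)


Input: dacbcacd
Character frequencies:
  'a': 2
  'b': 1
  'c': 3
  'd': 2
Scanning left to right for freq == 1:
  Position 0 ('d'): freq=2, skip
  Position 1 ('a'): freq=2, skip
  Position 2 ('c'): freq=3, skip
  Position 3 ('b'): unique! => answer = 3

3


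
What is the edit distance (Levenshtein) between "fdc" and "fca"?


Computing edit distance: "fdc" -> "fca"
DP table:
           f    c    a
      0    1    2    3
  f   1    0    1    2
  d   2    1    1    2
  c   3    2    1    2
Edit distance = dp[3][3] = 2

2


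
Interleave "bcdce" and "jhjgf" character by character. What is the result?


Interleaving "bcdce" and "jhjgf":
  Position 0: 'b' from first, 'j' from second => "bj"
  Position 1: 'c' from first, 'h' from second => "ch"
  Position 2: 'd' from first, 'j' from second => "dj"
  Position 3: 'c' from first, 'g' from second => "cg"
  Position 4: 'e' from first, 'f' from second => "ef"
Result: bjchdjcgef

bjchdjcgef


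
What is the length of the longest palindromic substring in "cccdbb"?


Input: "cccdbb"
Checking substrings for palindromes:
  [0:3] "ccc" (len 3) => palindrome
  [0:2] "cc" (len 2) => palindrome
  [1:3] "cc" (len 2) => palindrome
  [4:6] "bb" (len 2) => palindrome
Longest palindromic substring: "ccc" with length 3

3


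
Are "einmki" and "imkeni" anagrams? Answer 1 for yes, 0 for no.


Strings: "einmki", "imkeni"
Sorted first:  eiikmn
Sorted second: eiikmn
Sorted forms match => anagrams

1


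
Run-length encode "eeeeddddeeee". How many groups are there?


Input: eeeeddddeeee
Scanning for consecutive runs:
  Group 1: 'e' x 4 (positions 0-3)
  Group 2: 'd' x 4 (positions 4-7)
  Group 3: 'e' x 4 (positions 8-11)
Total groups: 3

3


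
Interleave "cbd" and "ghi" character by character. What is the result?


Interleaving "cbd" and "ghi":
  Position 0: 'c' from first, 'g' from second => "cg"
  Position 1: 'b' from first, 'h' from second => "bh"
  Position 2: 'd' from first, 'i' from second => "di"
Result: cgbhdi

cgbhdi


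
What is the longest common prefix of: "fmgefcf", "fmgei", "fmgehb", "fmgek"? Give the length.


Words: fmgefcf, fmgei, fmgehb, fmgek
  Position 0: all 'f' => match
  Position 1: all 'm' => match
  Position 2: all 'g' => match
  Position 3: all 'e' => match
  Position 4: ('f', 'i', 'h', 'k') => mismatch, stop
LCP = "fmge" (length 4)

4


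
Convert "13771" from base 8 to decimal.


Input: "13771" in base 8
Positional expansion:
  Digit '1' (value 1) x 8^4 = 4096
  Digit '3' (value 3) x 8^3 = 1536
  Digit '7' (value 7) x 8^2 = 448
  Digit '7' (value 7) x 8^1 = 56
  Digit '1' (value 1) x 8^0 = 1
Sum = 6137

6137


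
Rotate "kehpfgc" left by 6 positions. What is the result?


Input: "kehpfgc", rotate left by 6
First 6 characters: "kehpfg"
Remaining characters: "c"
Concatenate remaining + first: "c" + "kehpfg" = "ckehpfg"

ckehpfg


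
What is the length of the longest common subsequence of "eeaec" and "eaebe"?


LCS of "eeaec" and "eaebe"
DP table:
           e    a    e    b    e
      0    0    0    0    0    0
  e   0    1    1    1    1    1
  e   0    1    1    2    2    2
  a   0    1    2    2    2    2
  e   0    1    2    3    3    3
  c   0    1    2    3    3    3
LCS length = dp[5][5] = 3

3


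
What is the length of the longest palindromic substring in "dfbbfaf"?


Input: "dfbbfaf"
Checking substrings for palindromes:
  [1:5] "fbbf" (len 4) => palindrome
  [4:7] "faf" (len 3) => palindrome
  [2:4] "bb" (len 2) => palindrome
Longest palindromic substring: "fbbf" with length 4

4


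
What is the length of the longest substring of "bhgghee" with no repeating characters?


Input: "bhgghee"
Sliding window (track last position of each char):
  Position 0 ('b'): window [0,0] length 1 -- new best
  Position 1 ('h'): window [0,1] length 2 -- new best
  Position 2 ('g'): window [0,2] length 3 -- new best
  Position 3 ('g'): repeat (last at 2), move window start to 3
  Position 3 ('g'): window [3,3] length 1
  Position 4 ('h'): window [3,4] length 2
  Position 5 ('e'): window [3,5] length 3
  Position 6 ('e'): repeat (last at 5), move window start to 6
  Position 6 ('e'): window [6,6] length 1
Longest substring with no repeats: "bhg" with length 3

3


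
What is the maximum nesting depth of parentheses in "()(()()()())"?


Input: "()(()()()())"
Tracking depth:
  Position 0 '(': depth becomes 1
  Position 1 ')': depth becomes 0
  Position 2 '(': depth becomes 1
  Position 3 '(': depth becomes 2
  Position 4 ')': depth becomes 1
  Position 5 '(': depth becomes 2
  Position 6 ')': depth becomes 1
  Position 7 '(': depth becomes 2
  Position 8 ')': depth becomes 1
  Position 9 '(': depth becomes 2
  Position 10 ')': depth becomes 1
  Position 11 ')': depth becomes 0
Maximum depth reached: 2

2


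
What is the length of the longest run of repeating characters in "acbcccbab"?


Input: "acbcccbab"
Scanning for longest run:
  Position 1 ('c'): new char, reset run to 1
  Position 2 ('b'): new char, reset run to 1
  Position 3 ('c'): new char, reset run to 1
  Position 4 ('c'): continues run of 'c', length=2
  Position 5 ('c'): continues run of 'c', length=3
  Position 6 ('b'): new char, reset run to 1
  Position 7 ('a'): new char, reset run to 1
  Position 8 ('b'): new char, reset run to 1
Longest run: 'c' with length 3

3


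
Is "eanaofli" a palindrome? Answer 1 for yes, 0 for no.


Input: eanaofli
Reversed: ilfoanae
  Compare pos 0 ('e') with pos 7 ('i'): MISMATCH
  Compare pos 1 ('a') with pos 6 ('l'): MISMATCH
  Compare pos 2 ('n') with pos 5 ('f'): MISMATCH
  Compare pos 3 ('a') with pos 4 ('o'): MISMATCH
Result: not a palindrome

0


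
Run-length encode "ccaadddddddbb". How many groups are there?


Input: ccaadddddddbb
Scanning for consecutive runs:
  Group 1: 'c' x 2 (positions 0-1)
  Group 2: 'a' x 2 (positions 2-3)
  Group 3: 'd' x 7 (positions 4-10)
  Group 4: 'b' x 2 (positions 11-12)
Total groups: 4

4


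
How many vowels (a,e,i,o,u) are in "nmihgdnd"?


Input: nmihgdnd
Checking each character:
  'n' at position 0: consonant
  'm' at position 1: consonant
  'i' at position 2: vowel (running total: 1)
  'h' at position 3: consonant
  'g' at position 4: consonant
  'd' at position 5: consonant
  'n' at position 6: consonant
  'd' at position 7: consonant
Total vowels: 1

1


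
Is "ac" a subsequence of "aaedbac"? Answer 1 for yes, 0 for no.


Check if "ac" is a subsequence of "aaedbac"
Greedy scan:
  Position 0 ('a'): matches sub[0] = 'a'
  Position 1 ('a'): no match needed
  Position 2 ('e'): no match needed
  Position 3 ('d'): no match needed
  Position 4 ('b'): no match needed
  Position 5 ('a'): no match needed
  Position 6 ('c'): matches sub[1] = 'c'
All 2 characters matched => is a subsequence

1


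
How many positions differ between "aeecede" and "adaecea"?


Comparing "aeecede" and "adaecea" position by position:
  Position 0: 'a' vs 'a' => same
  Position 1: 'e' vs 'd' => DIFFER
  Position 2: 'e' vs 'a' => DIFFER
  Position 3: 'c' vs 'e' => DIFFER
  Position 4: 'e' vs 'c' => DIFFER
  Position 5: 'd' vs 'e' => DIFFER
  Position 6: 'e' vs 'a' => DIFFER
Positions that differ: 6

6


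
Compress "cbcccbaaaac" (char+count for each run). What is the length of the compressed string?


Input: cbcccbaaaac
Runs:
  'c' x 1 => "c1"
  'b' x 1 => "b1"
  'c' x 3 => "c3"
  'b' x 1 => "b1"
  'a' x 4 => "a4"
  'c' x 1 => "c1"
Compressed: "c1b1c3b1a4c1"
Compressed length: 12

12


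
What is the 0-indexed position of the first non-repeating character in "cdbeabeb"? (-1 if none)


Input: cdbeabeb
Character frequencies:
  'a': 1
  'b': 3
  'c': 1
  'd': 1
  'e': 2
Scanning left to right for freq == 1:
  Position 0 ('c'): unique! => answer = 0

0


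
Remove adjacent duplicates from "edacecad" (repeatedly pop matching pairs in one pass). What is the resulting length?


Input: edacecad
Stack-based adjacent duplicate removal:
  Read 'e': push. Stack: e
  Read 'd': push. Stack: ed
  Read 'a': push. Stack: eda
  Read 'c': push. Stack: edac
  Read 'e': push. Stack: edace
  Read 'c': push. Stack: edacec
  Read 'a': push. Stack: edaceca
  Read 'd': push. Stack: edacecad
Final stack: "edacecad" (length 8)

8


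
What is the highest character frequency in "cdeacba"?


Input: cdeacba
Character counts:
  'a': 2
  'b': 1
  'c': 2
  'd': 1
  'e': 1
Maximum frequency: 2

2


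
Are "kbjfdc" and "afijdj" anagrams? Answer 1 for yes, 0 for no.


Strings: "kbjfdc", "afijdj"
Sorted first:  bcdfjk
Sorted second: adfijj
Differ at position 0: 'b' vs 'a' => not anagrams

0


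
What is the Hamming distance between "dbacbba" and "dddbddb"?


Comparing "dbacbba" and "dddbddb" position by position:
  Position 0: 'd' vs 'd' => same
  Position 1: 'b' vs 'd' => differ
  Position 2: 'a' vs 'd' => differ
  Position 3: 'c' vs 'b' => differ
  Position 4: 'b' vs 'd' => differ
  Position 5: 'b' vs 'd' => differ
  Position 6: 'a' vs 'b' => differ
Total differences (Hamming distance): 6

6


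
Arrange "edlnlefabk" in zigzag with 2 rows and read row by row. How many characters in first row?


Zigzag "edlnlefabk" into 2 rows:
Placing characters:
  'e' => row 0
  'd' => row 1
  'l' => row 0
  'n' => row 1
  'l' => row 0
  'e' => row 1
  'f' => row 0
  'a' => row 1
  'b' => row 0
  'k' => row 1
Rows:
  Row 0: "ellfb"
  Row 1: "dneak"
First row length: 5

5


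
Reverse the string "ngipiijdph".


Input: ngipiijdph
Reading characters right to left:
  Position 9: 'h'
  Position 8: 'p'
  Position 7: 'd'
  Position 6: 'j'
  Position 5: 'i'
  Position 4: 'i'
  Position 3: 'p'
  Position 2: 'i'
  Position 1: 'g'
  Position 0: 'n'
Reversed: hpdjiipign

hpdjiipign


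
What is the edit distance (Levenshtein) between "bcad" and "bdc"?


Computing edit distance: "bcad" -> "bdc"
DP table:
           b    d    c
      0    1    2    3
  b   1    0    1    2
  c   2    1    1    1
  a   3    2    2    2
  d   4    3    2    3
Edit distance = dp[4][3] = 3

3


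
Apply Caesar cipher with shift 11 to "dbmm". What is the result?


Caesar cipher: shift "dbmm" by 11
  'd' (pos 3) + 11 = pos 14 = 'o'
  'b' (pos 1) + 11 = pos 12 = 'm'
  'm' (pos 12) + 11 = pos 23 = 'x'
  'm' (pos 12) + 11 = pos 23 = 'x'
Result: omxx

omxx


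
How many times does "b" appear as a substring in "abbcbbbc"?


Searching for "b" in "abbcbbbc"
Scanning each position:
  Position 0: "a" => no
  Position 1: "b" => MATCH
  Position 2: "b" => MATCH
  Position 3: "c" => no
  Position 4: "b" => MATCH
  Position 5: "b" => MATCH
  Position 6: "b" => MATCH
  Position 7: "c" => no
Total occurrences: 5

5


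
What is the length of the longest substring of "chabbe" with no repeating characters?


Input: "chabbe"
Sliding window (track last position of each char):
  Position 0 ('c'): window [0,0] length 1 -- new best
  Position 1 ('h'): window [0,1] length 2 -- new best
  Position 2 ('a'): window [0,2] length 3 -- new best
  Position 3 ('b'): window [0,3] length 4 -- new best
  Position 4 ('b'): repeat (last at 3), move window start to 4
  Position 4 ('b'): window [4,4] length 1
  Position 5 ('e'): window [4,5] length 2
Longest substring with no repeats: "chab" with length 4

4


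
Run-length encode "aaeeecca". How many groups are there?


Input: aaeeecca
Scanning for consecutive runs:
  Group 1: 'a' x 2 (positions 0-1)
  Group 2: 'e' x 3 (positions 2-4)
  Group 3: 'c' x 2 (positions 5-6)
  Group 4: 'a' x 1 (positions 7-7)
Total groups: 4

4


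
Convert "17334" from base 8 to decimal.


Input: "17334" in base 8
Positional expansion:
  Digit '1' (value 1) x 8^4 = 4096
  Digit '7' (value 7) x 8^3 = 3584
  Digit '3' (value 3) x 8^2 = 192
  Digit '3' (value 3) x 8^1 = 24
  Digit '4' (value 4) x 8^0 = 4
Sum = 7900

7900


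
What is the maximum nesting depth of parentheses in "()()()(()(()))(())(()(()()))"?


Input: "()()()(()(()))(())(()(()()))"
Tracking depth:
  Position 0 '(': depth becomes 1
  Position 1 ')': depth becomes 0
  Position 2 '(': depth becomes 1
  Position 3 ')': depth becomes 0
  Position 4 '(': depth becomes 1
  Position 5 ')': depth becomes 0
  Position 6 '(': depth becomes 1
  Position 7 '(': depth becomes 2
  Position 8 ')': depth becomes 1
  Position 9 '(': depth becomes 2
  Position 10 '(': depth becomes 3
  Position 11 ')': depth becomes 2
  Position 12 ')': depth becomes 1
  Position 13 ')': depth becomes 0
  Position 14 '(': depth becomes 1
  Position 15 '(': depth becomes 2
  Position 16 ')': depth becomes 1
  Position 17 ')': depth becomes 0
  Position 18 '(': depth becomes 1
  Position 19 '(': depth becomes 2
  Position 20 ')': depth becomes 1
  Position 21 '(': depth becomes 2
  Position 22 '(': depth becomes 3
  Position 23 ')': depth becomes 2
  Position 24 '(': depth becomes 3
  Position 25 ')': depth becomes 2
  Position 26 ')': depth becomes 1
  Position 27 ')': depth becomes 0
Maximum depth reached: 3

3


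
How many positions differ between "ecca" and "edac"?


Comparing "ecca" and "edac" position by position:
  Position 0: 'e' vs 'e' => same
  Position 1: 'c' vs 'd' => DIFFER
  Position 2: 'c' vs 'a' => DIFFER
  Position 3: 'a' vs 'c' => DIFFER
Positions that differ: 3

3


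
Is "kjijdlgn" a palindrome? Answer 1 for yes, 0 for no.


Input: kjijdlgn
Reversed: ngldjijk
  Compare pos 0 ('k') with pos 7 ('n'): MISMATCH
  Compare pos 1 ('j') with pos 6 ('g'): MISMATCH
  Compare pos 2 ('i') with pos 5 ('l'): MISMATCH
  Compare pos 3 ('j') with pos 4 ('d'): MISMATCH
Result: not a palindrome

0
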